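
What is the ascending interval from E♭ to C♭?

The letter names run E→C, a span of 5 letter steps, so the interval is some kind of sixth.
Eb to Cb is 8 semitones. A major sixth is 9, so 8 makes it minor.

minor sixth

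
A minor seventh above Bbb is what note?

A seventh above B lands on the letter A.
A minor seventh spans 10 semitones, so Bbb moves to pitch class 7. On the letter A that is Abb.

Abb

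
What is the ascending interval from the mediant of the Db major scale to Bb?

The mediant of Db major is F.
F up to Bb: letters F→B make it a fourth; 5 semitones makes it perfect.

perfect fourth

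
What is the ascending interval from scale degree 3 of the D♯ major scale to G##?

Scale degree 3 of D# major is F##.
F## up to G##: letters F→G make it a second; 2 semitones makes it major.

major second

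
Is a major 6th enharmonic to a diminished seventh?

A major sixth spans 9 semitones; a diminished seventh spans 9.
They are enharmonically equivalent.

Yes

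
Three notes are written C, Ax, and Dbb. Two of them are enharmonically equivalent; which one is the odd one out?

A##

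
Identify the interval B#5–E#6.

The letter names run B→E, a span of 3 letter steps, so the interval is some kind of fourth.
B# to E# is 5 semitones. A perfect fourth is 5, so 5 makes it perfect.

perfect fourth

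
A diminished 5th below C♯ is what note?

F##

A fifth below C lands on the letter F.
A diminished fifth spans 6 semitones, so C# moves to pitch class 7. On the letter F that is F##.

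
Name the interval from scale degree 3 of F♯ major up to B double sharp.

Scale degree 3 of F# major is A#.
A# up to B##: letters A→B make it a second; 3 semitones makes it augmented.

augmented second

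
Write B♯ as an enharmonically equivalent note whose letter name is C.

C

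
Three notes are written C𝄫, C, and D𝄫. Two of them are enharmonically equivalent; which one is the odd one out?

Cbb

In 12-tone equal temperament, enharmonic equivalents share a pitch class. Cbb is pitch class 10; C is pitch class 0; Dbb is pitch class 0.
C and Dbb share pitch class 0, while Cbb is pitch class 10.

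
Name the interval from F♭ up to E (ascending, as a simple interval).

augmented seventh

Counting letters F–G–A–B–C–D–E gives a seventh.
Fb→E = 12 semitones, 1 wider than the major seventh (11), so augmented.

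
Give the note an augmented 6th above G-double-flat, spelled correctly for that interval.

Eb

A sixth above G lands on the letter E.
An augmented sixth spans 10 semitones, so Gbb moves to pitch class 3. On the letter E that is Eb.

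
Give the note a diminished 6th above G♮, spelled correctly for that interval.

Ebb

G up a major sixth is E, so the target letter is E.
From G, a diminished sixth is 7 semitones up: Ebb.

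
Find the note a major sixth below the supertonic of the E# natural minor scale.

A#

The supertonic of E# natural minor is F##.
A major sixth (9 semitones) below F## lands on the letter A, giving A#.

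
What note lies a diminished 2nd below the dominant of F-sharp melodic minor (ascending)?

B##

The dominant of F# melodic minor (ascending) is C#.
A diminished second (0 semitones) below C# lands on the letter B, giving B##.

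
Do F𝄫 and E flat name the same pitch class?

Yes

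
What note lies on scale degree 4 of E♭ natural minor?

The Eb natural minor scale runs Eb F Gb Ab Bb Cb Db.
Degree 4 is Ab.

Ab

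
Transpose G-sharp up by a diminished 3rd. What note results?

Bb

G up a major third is B, so the target letter is B.
From G#, a diminished third is 2 semitones up: Bb.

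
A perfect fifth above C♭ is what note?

C up a perfect fifth is G, so the target letter is G.
From Cb, a perfect fifth is 7 semitones up: Gb.

Gb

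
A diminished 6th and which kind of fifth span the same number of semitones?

perfect

A diminished sixth spans 7 semitones.
A fifth spanning 7 semitones is perfect (the perfect fifth is 7).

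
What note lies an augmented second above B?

C##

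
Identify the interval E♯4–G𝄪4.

The letter names run E→G, a span of 2 letter steps, so the interval is some kind of third.
E# to G## is 4 semitones. A major third is 4, so 4 makes it major.

major third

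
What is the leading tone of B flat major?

A

The Bb major scale runs Bb C D Eb F G A.
Degree 7 is A.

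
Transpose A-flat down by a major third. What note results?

Fb

A third below A lands on the letter F.
A major third spans 4 semitones, so Ab moves to pitch class 4. On the letter F that is Fb.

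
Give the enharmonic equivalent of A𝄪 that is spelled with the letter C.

Cb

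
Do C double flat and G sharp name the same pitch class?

No

Two spellings are enharmonically equivalent only if they share a pitch class.
Here Cbb → 10, G# → 8; 8 ≠ 10, so they are not.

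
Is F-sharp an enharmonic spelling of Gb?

Yes

F# = pitch class 6 and Gb = pitch class 6 — the same pitch class, so they are enharmonic equivalents.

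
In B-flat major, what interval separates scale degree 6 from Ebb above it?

diminished sixth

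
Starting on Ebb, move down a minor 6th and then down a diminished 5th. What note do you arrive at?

C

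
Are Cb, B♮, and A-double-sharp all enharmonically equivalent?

Yes

Cb is pitch class 11; B is pitch class 11; A## is pitch class 11.
All spellings map to pitch class 11, so they are enharmonically equivalent.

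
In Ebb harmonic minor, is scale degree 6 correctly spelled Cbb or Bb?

Each scale degree takes a distinct letter name. Degree 6 of a scale on E must use the letter C.
Cbb and Bb are enharmonically the same pitch, but only Cbb uses the letter C, so it is the correct spelling here.

Cbb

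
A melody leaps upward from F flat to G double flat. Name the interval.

The letter names run F→G, a span of 1 letter step, so the interval is some kind of second.
Fb to Gbb is 1 semitone. A major second is 2, so 1 makes it minor.

minor second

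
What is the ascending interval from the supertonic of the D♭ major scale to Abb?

diminished fourth

The supertonic of Db major is Eb.
Eb up to Abb: letters E→A make it a fourth; 4 semitones makes it diminished.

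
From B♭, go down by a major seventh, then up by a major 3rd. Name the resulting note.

Eb

A major seventh down from Bb is Cb (letter C, 11 semitones down).
A major third up from Cb is Eb (letter E, 4 semitones up).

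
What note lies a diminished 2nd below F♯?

E##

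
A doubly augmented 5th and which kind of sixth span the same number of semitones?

major

A doubly augmented fifth spans 9 semitones.
A sixth spanning 9 semitones is major (the major sixth is 9).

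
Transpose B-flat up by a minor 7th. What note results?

Ab

A seventh above B lands on the letter A.
A minor seventh spans 10 semitones, so Bb moves to pitch class 8. On the letter A that is Ab.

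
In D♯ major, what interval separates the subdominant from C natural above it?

The subdominant of D# major is G#.
G# up to C: letters G→C make it a fourth; 4 semitones makes it diminished.

diminished fourth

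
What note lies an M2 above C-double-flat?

Dbb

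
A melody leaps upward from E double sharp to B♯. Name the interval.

diminished fifth

Counting letters E–F–G–A–B gives a fifth.
E##→B# = 6 semitones, 1 narrower than the perfect fifth (7), so diminished.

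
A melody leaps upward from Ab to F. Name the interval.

The letter names run A→F, a span of 5 letter steps, so the interval is some kind of sixth.
Ab to F is 9 semitones. A major sixth is 9, so 9 makes it major.

major sixth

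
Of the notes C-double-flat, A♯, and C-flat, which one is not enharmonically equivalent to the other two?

In 12-tone equal temperament, enharmonic equivalents share a pitch class. Cbb is pitch class 10; A# is pitch class 10; Cb is pitch class 11.
Cbb and A# share pitch class 10, while Cb is pitch class 11.

Cb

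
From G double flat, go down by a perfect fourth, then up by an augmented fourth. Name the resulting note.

Gb

A perfect fourth down from Gbb is Dbb (letter D, 5 semitones down).
An augmented fourth up from Dbb is Gb (letter G, 6 semitones up).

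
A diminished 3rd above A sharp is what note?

C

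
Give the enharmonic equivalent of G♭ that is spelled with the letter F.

Plain F sits 1 semitone below Gb, so on the letter F the same pitch needs a sharp: F#.

F#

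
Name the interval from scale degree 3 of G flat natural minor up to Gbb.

minor sixth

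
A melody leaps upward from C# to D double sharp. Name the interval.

augmented second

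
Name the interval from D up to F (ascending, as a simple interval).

Counting letters D–E–F gives a third.
D→F = 3 semitones, 1 narrower than the major third (4), so minor.

minor third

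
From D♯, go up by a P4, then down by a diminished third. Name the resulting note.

E##

A perfect fourth up from D# is G# (letter G, 5 semitones up).
A diminished third down from G# is E## (letter E, 2 semitones down).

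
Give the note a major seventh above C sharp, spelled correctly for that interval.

B#

A seventh above C lands on the letter B.
A major seventh spans 11 semitones, so C# moves to pitch class 0. On the letter B that is B#.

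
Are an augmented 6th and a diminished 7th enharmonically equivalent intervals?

No

An augmented sixth spans 10 semitones; a diminished seventh spans 9.
The spans differ, so they are not enharmonic equivalents.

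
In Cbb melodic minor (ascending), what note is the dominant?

Gbb

Degree 5 takes the letter 4 steps above C, which is G.
In melodic minor (ascending), degree 5 sits 7 semitones above the tonic. Cbb + 7 semitones is pitch class 5, spelled on G as Gbb.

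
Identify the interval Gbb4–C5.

doubly augmented fourth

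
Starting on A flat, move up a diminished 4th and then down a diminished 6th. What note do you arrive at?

F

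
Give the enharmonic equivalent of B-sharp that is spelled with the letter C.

B# is pitch class 0. The letter C alone is pitch class 0.
Pitch class 0 on C needs no accidental: C.

C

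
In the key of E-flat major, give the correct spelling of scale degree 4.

Ab

The Eb major scale runs Eb F G Ab Bb C D.
Degree 4 is Ab.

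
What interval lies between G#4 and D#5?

perfect fifth

Counting letters G–A–B–C–D gives a fifth.
G#→D# = 7 semitones, exactly the perfect fifth.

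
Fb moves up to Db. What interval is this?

major sixth

The letter names run F→D, a span of 5 letter steps, so the interval is some kind of sixth.
Fb to Db is 9 semitones. A major sixth is 9, so 9 makes it major.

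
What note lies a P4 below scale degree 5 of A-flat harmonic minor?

Scale degree 5 of Ab harmonic minor is Eb.
A perfect fourth (5 semitones) below Eb lands on the letter B, giving Bb.

Bb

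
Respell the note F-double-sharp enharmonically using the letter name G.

G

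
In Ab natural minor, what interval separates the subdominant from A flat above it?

The subdominant of Ab natural minor is Db.
Db up to Ab: letters D→A make it a fifth; 7 semitones makes it perfect.

perfect fifth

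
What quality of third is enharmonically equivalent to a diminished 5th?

A diminished fifth spans 6 semitones.
A third spanning 6 semitones is doubly augmented (the major third is 4).

doubly augmented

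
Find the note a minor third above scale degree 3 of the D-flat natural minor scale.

Abb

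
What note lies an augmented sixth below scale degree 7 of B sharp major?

C#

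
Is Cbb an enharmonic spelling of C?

Cbb is pitch class 10; C is pitch class 0.
The pitch classes differ (10 vs. 0), so they are not enharmonic equivalents.

No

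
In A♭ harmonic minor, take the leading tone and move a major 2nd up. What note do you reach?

A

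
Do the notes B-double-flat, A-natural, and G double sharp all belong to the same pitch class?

Yes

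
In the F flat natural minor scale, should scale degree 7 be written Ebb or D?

Each scale degree takes a distinct letter name. Degree 7 of a scale on F must use the letter E.
Ebb and D are enharmonically the same pitch, but only Ebb uses the letter E, so it is the correct spelling here.

Ebb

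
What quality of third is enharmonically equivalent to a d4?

A diminished fourth spans 4 semitones.
A third spanning 4 semitones is major (the major third is 4).

major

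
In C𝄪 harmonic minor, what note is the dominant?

G##

The C## harmonic minor scale runs C## D## E# F## G## A# B##.
Degree 5 is G##.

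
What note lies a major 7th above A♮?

A seventh above A lands on the letter G.
A major seventh spans 11 semitones, so A moves to pitch class 8. On the letter G that is G#.

G#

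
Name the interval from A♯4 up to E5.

The letter names run A→E, a span of 4 letter steps, so the interval is some kind of fifth.
A# to E is 6 semitones. A perfect fifth is 7, so 6 makes it diminished.

diminished fifth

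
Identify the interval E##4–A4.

doubly diminished fourth

The letter names run E→A, a span of 3 letter steps, so the interval is some kind of fourth.
E## to A is 3 semitones. A perfect fourth is 5, so 3 makes it doubly diminished.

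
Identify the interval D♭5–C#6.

augmented seventh

Counting letters D–E–F–G–A–B–C gives a seventh.
Db→C# = 12 semitones, 1 wider than the major seventh (11), so augmented.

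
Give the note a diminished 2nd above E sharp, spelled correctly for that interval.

F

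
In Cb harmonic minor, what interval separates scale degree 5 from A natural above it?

Scale degree 5 of Cb harmonic minor is Gb.
Gb up to A: letters G→A make it a second; 3 semitones makes it augmented.

augmented second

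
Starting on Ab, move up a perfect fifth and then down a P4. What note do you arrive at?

A perfect fifth up from Ab is Eb (letter E, 7 semitones up).
A perfect fourth down from Eb is Bb (letter B, 5 semitones down).

Bb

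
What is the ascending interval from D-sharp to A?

diminished fifth

Counting letters D–E–F–G–A gives a fifth.
D#→A = 6 semitones, 1 narrower than the perfect fifth (7), so diminished.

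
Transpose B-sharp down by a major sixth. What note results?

B down a major sixth is D, so the target letter is D.
From B#, a major sixth is 9 semitones down: D#.

D#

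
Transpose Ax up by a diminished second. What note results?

B

A up a major second is B, so the target letter is B.
From A##, a diminished second is 0 semitones up: B.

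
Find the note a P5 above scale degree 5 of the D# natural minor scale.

Scale degree 5 of D# natural minor is A#.
A perfect fifth (7 semitones) above A# lands on the letter E, giving E#.

E#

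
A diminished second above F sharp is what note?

A second above F lands on the letter G.
A diminished second spans 0 semitones, so F# moves to pitch class 6. On the letter G that is Gb.

Gb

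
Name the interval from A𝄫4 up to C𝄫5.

The letter names run A→C, a span of 2 letter steps, so the interval is some kind of third.
Abb to Cbb is 3 semitones. A major third is 4, so 3 makes it minor.

minor third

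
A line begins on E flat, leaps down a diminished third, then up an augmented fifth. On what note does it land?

G##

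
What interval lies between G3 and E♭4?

minor sixth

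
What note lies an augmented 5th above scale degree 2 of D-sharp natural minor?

Scale degree 2 of D# natural minor is E#.
An augmented fifth (8 semitones) above E# lands on the letter B, giving B##.

B##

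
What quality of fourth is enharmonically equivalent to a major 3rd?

A major third spans 4 semitones.
A fourth spanning 4 semitones is diminished (the perfect fourth is 5).

diminished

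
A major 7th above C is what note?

A seventh above C lands on the letter B.
A major seventh spans 11 semitones, so C moves to pitch class 11. On the letter B that is B.

B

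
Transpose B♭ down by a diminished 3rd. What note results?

G#

A third below B lands on the letter G.
A diminished third spans 2 semitones, so Bb moves to pitch class 8. On the letter G that is G#.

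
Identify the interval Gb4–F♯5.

augmented seventh

Counting letters G–A–B–C–D–E–F gives a seventh.
Gb→F# = 12 semitones, 1 wider than the major seventh (11), so augmented.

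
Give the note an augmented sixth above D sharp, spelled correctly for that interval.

A sixth above D lands on the letter B.
An augmented sixth spans 10 semitones, so D# moves to pitch class 1. On the letter B that is B##.

B##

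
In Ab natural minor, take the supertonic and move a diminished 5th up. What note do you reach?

Fb

The supertonic of Ab natural minor is Bb.
A diminished fifth (6 semitones) above Bb lands on the letter F, giving Fb.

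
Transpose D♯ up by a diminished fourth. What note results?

D up a perfect fourth is G, so the target letter is G.
From D#, a diminished fourth is 4 semitones up: G.

G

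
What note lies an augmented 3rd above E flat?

E up a major third is G#, so the target letter is G.
From Eb, an augmented third is 5 semitones up: G#.

G#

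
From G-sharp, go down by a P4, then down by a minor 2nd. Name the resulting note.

A perfect fourth down from G# is D# (letter D, 5 semitones down).
A minor second down from D# is C## (letter C, 1 semitone down).

C##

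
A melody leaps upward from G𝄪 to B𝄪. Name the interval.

The letter names run G→B, a span of 2 letter steps, so the interval is some kind of third.
G## to B## is 4 semitones. A major third is 4, so 4 makes it major.

major third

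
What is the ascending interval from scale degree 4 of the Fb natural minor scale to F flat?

perfect fifth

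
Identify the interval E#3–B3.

Counting letters E–F–G–A–B gives a fifth.
E#→B = 6 semitones, 1 narrower than the perfect fifth (7), so diminished.

diminished fifth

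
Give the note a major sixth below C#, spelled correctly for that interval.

E

A sixth below C lands on the letter E.
A major sixth spans 9 semitones, so C# moves to pitch class 4. On the letter E that is E.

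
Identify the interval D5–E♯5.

augmented second

The letter names run D→E, a span of 1 letter step, so the interval is some kind of second.
D to E# is 3 semitones. A major second is 2, so 3 makes it augmented.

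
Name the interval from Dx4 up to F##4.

minor third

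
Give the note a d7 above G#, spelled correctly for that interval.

F

G up a major seventh is F#, so the target letter is F.
From G#, a diminished seventh is 9 semitones up: F.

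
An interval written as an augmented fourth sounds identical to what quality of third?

doubly augmented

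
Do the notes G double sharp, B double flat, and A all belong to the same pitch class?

G## is pitch class 9; Bbb is pitch class 9; A is pitch class 9.
All spellings map to pitch class 9, so they are enharmonically equivalent.

Yes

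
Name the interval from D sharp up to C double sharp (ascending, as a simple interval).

The letter names run D→C, a span of 6 letter steps, so the interval is some kind of seventh.
D# to C## is 11 semitones. A major seventh is 11, so 11 makes it major.

major seventh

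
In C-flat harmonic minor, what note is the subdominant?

Fb

The Cb harmonic minor scale runs Cb Db Ebb Fb Gb Abb Bb.
Degree 4 is Fb.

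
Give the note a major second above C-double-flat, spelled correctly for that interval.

Dbb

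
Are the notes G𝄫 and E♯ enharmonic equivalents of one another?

Gbb = pitch class 5 and E# = pitch class 5 — the same pitch class, so they are enharmonic equivalents.

Yes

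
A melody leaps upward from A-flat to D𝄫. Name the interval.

diminished fourth

The letter names run A→D, a span of 3 letter steps, so the interval is some kind of fourth.
Ab to Dbb is 4 semitones. A perfect fourth is 5, so 4 makes it diminished.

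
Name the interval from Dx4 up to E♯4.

minor second

Counting letters D–E gives a second.
D##→E# = 1 semitone, 1 narrower than the major second (2), so minor.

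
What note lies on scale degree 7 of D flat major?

The Db major scale runs Db Eb F Gb Ab Bb C.
Degree 7 is C.

C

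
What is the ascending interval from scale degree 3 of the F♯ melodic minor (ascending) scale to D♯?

Scale degree 3 of F# melodic minor (ascending) is A.
A up to D#: letters A→D make it a fourth; 6 semitones makes it augmented.

augmented fourth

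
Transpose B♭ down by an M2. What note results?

B down a major second is A, so the target letter is A.
From Bb, a major second is 2 semitones down: Ab.

Ab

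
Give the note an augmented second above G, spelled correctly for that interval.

A#

A second above G lands on the letter A.
An augmented second spans 3 semitones, so G moves to pitch class 10. On the letter A that is A#.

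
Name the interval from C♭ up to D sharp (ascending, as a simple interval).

doubly augmented second

The letter names run C→D, a span of 1 letter step, so the interval is some kind of second.
Cb to D# is 4 semitones. A major second is 2, so 4 makes it doubly augmented.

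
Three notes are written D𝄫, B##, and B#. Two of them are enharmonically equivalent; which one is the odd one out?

B##

In 12-tone equal temperament, enharmonic equivalents share a pitch class. Dbb is pitch class 0; B## is pitch class 1; B# is pitch class 0.
Dbb and B# share pitch class 0, while B## is pitch class 1.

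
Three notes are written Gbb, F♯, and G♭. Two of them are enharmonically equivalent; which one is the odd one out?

Gbb

In 12-tone equal temperament, enharmonic equivalents share a pitch class. Gbb is pitch class 5; F# is pitch class 6; Gb is pitch class 6.
F# and Gb share pitch class 6, while Gbb is pitch class 5.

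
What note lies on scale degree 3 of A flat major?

C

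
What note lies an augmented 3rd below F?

Dbb

F down a major third is Db, so the target letter is D.
From F, an augmented third is 5 semitones down: Dbb.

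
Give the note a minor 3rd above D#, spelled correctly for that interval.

F#

A third above D lands on the letter F.
A minor third spans 3 semitones, so D# moves to pitch class 6. On the letter F that is F#.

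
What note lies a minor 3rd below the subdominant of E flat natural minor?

The subdominant of Eb natural minor is Ab.
A minor third (3 semitones) below Ab lands on the letter F, giving F.

F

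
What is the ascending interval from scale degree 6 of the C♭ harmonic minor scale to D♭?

augmented fourth

Scale degree 6 of Cb harmonic minor is Abb.
Abb up to Db: letters A→D make it a fourth; 6 semitones makes it augmented.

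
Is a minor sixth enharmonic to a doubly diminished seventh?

A minor sixth spans 8 semitones; a doubly diminished seventh spans 8.
They are enharmonically equivalent.

Yes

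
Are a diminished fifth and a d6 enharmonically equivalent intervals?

No

A diminished fifth spans 6 semitones; a diminished sixth spans 7.
The spans differ, so they are not enharmonic equivalents.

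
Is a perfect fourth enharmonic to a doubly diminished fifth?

Yes

A perfect fourth spans 5 semitones; a doubly diminished fifth spans 5.
They are enharmonically equivalent.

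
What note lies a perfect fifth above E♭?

Bb

E up a perfect fifth is B, so the target letter is B.
From Eb, a perfect fifth is 7 semitones up: Bb.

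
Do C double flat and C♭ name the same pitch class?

No

Two spellings are enharmonically equivalent only if they share a pitch class.
Here Cbb → 10, Cb → 11; 10 ≠ 11, so they are not.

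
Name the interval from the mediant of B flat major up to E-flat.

minor second

The mediant of Bb major is D.
D up to Eb: letters D→E make it a second; 1 semitone makes it minor.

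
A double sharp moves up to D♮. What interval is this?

doubly diminished fourth

The letter names run A→D, a span of 3 letter steps, so the interval is some kind of fourth.
A## to D is 3 semitones. A perfect fourth is 5, so 3 makes it doubly diminished.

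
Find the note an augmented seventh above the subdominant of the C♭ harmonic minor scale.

The subdominant of Cb harmonic minor is Fb.
An augmented seventh (12 semitones) above Fb lands on the letter E, giving E.

E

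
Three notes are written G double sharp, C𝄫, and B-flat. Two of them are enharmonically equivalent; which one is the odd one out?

In 12-tone equal temperament, enharmonic equivalents share a pitch class. G## is pitch class 9; Cbb is pitch class 10; Bb is pitch class 10.
Cbb and Bb share pitch class 10, while G## is pitch class 9.

G##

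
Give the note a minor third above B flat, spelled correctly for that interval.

Db

B up a major third is D#, so the target letter is D.
From Bb, a minor third is 3 semitones up: Db.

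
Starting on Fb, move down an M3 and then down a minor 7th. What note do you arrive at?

Ebb

A major third down from Fb is Dbb (letter D, 4 semitones down).
A minor seventh down from Dbb is Ebb (letter E, 10 semitones down).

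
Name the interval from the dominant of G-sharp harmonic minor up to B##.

augmented sixth

The dominant of G# harmonic minor is D#.
D# up to B##: letters D→B make it a sixth; 10 semitones makes it augmented.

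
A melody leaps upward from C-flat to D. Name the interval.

The letter names run C→D, a span of 1 letter step, so the interval is some kind of second.
Cb to D is 3 semitones. A major second is 2, so 3 makes it augmented.

augmented second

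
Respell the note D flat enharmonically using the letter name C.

C#

Plain C sits 1 semitone below Db, so on the letter C the same pitch needs a sharp: C#.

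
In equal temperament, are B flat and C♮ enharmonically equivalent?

No

Bb is pitch class 10; C is pitch class 0.
The pitch classes differ (10 vs. 0), so they are not enharmonic equivalents.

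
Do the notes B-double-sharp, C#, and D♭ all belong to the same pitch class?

Yes

B## = pitch class 1 and C# = pitch class 1 and Db = pitch class 1 — the same pitch class, so they are enharmonic equivalents.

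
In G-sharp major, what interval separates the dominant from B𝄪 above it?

The dominant of G# major is D#.
D# up to B##: letters D→B make it a sixth; 10 semitones makes it augmented.

augmented sixth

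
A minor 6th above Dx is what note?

A sixth above D lands on the letter B.
A minor sixth spans 8 semitones, so D## moves to pitch class 0. On the letter B that is B#.

B#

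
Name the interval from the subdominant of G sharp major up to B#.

major seventh

The subdominant of G# major is C#.
C# up to B#: letters C→B make it a seventh; 11 semitones makes it major.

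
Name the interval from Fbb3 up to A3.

doubly augmented third

Counting letters F–G–A gives a third.
Fbb→A = 6 semitones, 2 wider than the major third (4), so doubly augmented.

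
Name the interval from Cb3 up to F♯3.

doubly augmented fourth

Counting letters C–D–E–F gives a fourth.
Cb→F# = 7 semitones, 2 wider than the perfect fourth (5), so doubly augmented.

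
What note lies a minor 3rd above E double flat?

A third above E lands on the letter G.
A minor third spans 3 semitones, so Ebb moves to pitch class 5. On the letter G that is Gbb.

Gbb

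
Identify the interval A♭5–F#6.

augmented sixth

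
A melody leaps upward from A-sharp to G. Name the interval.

diminished seventh

Counting letters A–B–C–D–E–F–G gives a seventh.
A#→G = 9 semitones, 2 narrower than the major seventh (11), so diminished.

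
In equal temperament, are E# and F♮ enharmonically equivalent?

Yes

E# is pitch class 5; F is pitch class 5.
All spellings map to pitch class 5, so they are enharmonically equivalent.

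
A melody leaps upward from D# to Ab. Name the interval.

doubly diminished fifth

Counting letters D–E–F–G–A gives a fifth.
D#→Ab = 5 semitones, 2 narrower than the perfect fifth (7), so doubly diminished.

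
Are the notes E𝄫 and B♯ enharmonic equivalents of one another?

Two spellings are enharmonically equivalent only if they share a pitch class.
Here Ebb → 2, B# → 0; 0 ≠ 2, so they are not.

No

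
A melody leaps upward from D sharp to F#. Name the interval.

Counting letters D–E–F gives a third.
D#→F# = 3 semitones, 1 narrower than the major third (4), so minor.

minor third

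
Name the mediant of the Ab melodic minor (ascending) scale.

Cb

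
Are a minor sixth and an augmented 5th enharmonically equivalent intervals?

Yes

A minor sixth spans 8 semitones; an augmented fifth spans 8.
They are enharmonically equivalent.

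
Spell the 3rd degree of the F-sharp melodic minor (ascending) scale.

A

Degree 3 takes the letter 2 steps above F, which is A.
In melodic minor (ascending), degree 3 sits 3 semitones above the tonic. F# + 3 semitones is pitch class 9, spelled on A as A.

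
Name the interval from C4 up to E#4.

augmented third

The letter names run C→E, a span of 2 letter steps, so the interval is some kind of third.
C to E# is 5 semitones. A major third is 4, so 5 makes it augmented.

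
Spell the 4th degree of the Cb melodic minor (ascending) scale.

Fb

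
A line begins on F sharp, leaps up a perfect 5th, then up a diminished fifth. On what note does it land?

A perfect fifth up from F# is C# (letter C, 7 semitones up).
A diminished fifth up from C# is G (letter G, 6 semitones up).

G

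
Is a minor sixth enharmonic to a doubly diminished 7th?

A minor sixth spans 8 semitones; a doubly diminished seventh spans 8.
They are enharmonically equivalent.

Yes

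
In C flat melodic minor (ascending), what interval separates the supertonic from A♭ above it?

perfect fifth

The supertonic of Cb melodic minor (ascending) is Db.
Db up to Ab: letters D→A make it a fifth; 7 semitones makes it perfect.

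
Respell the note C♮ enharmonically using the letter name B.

B#

Plain B sits 1 semitone below C, so on the letter B the same pitch needs a sharp: B#.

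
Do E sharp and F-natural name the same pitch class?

Yes

E# is pitch class 5; F is pitch class 5.
All spellings map to pitch class 5, so they are enharmonically equivalent.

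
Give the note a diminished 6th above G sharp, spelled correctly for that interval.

Eb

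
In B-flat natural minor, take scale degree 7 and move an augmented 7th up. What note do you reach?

Scale degree 7 of Bb natural minor is Ab.
An augmented seventh (12 semitones) above Ab lands on the letter G, giving G#.

G#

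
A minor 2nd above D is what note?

A second above D lands on the letter E.
A minor second spans 1 semitone, so D moves to pitch class 3. On the letter E that is Eb.

Eb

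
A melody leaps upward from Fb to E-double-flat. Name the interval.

Counting letters F–G–A–B–C–D–E gives a seventh.
Fb→Ebb = 10 semitones, 1 narrower than the major seventh (11), so minor.

minor seventh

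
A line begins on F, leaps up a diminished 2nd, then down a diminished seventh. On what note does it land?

Ab

A diminished second up from F is Gbb (letter G, 0 semitones up).
A diminished seventh down from Gbb is Ab (letter A, 9 semitones down).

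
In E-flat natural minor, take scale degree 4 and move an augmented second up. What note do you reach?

Scale degree 4 of Eb natural minor is Ab.
An augmented second (3 semitones) above Ab lands on the letter B, giving B.

B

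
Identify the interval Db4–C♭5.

minor seventh

The letter names run D→C, a span of 6 letter steps, so the interval is some kind of seventh.
Db to Cb is 10 semitones. A major seventh is 11, so 10 makes it minor.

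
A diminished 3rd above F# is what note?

F up a major third is A, so the target letter is A.
From F#, a diminished third is 2 semitones up: Ab.

Ab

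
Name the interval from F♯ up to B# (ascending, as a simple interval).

augmented fourth

The letter names run F→B, a span of 3 letter steps, so the interval is some kind of fourth.
F# to B# is 6 semitones. A perfect fourth is 5, so 6 makes it augmented.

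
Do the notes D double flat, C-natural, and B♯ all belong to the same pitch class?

Dbb is pitch class 0; C is pitch class 0; B# is pitch class 0.
All spellings map to pitch class 0, so they are enharmonically equivalent.

Yes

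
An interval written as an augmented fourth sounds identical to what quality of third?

doubly augmented

An augmented fourth spans 6 semitones.
A third spanning 6 semitones is doubly augmented (the major third is 4).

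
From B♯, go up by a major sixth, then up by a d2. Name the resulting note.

A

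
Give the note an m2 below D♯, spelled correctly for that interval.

C##

A second below D lands on the letter C.
A minor second spans 1 semitone, so D# moves to pitch class 2. On the letter C that is C##.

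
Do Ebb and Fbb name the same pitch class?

No

Two spellings are enharmonically equivalent only if they share a pitch class.
Here Ebb → 2, Fbb → 3; 2 ≠ 3, so they are not.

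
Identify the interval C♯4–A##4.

Counting letters C–D–E–F–G–A gives a sixth.
C#→A## = 10 semitones, 1 wider than the major sixth (9), so augmented.

augmented sixth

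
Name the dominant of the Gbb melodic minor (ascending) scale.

Dbb

Degree 5 takes the letter 4 steps above G, which is D.
In melodic minor (ascending), degree 5 sits 7 semitones above the tonic. Gbb + 7 semitones is pitch class 0, spelled on D as Dbb.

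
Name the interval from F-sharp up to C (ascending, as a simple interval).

Counting letters F–G–A–B–C gives a fifth.
F#→C = 6 semitones, 1 narrower than the perfect fifth (7), so diminished.

diminished fifth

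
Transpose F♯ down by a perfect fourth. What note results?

A fourth below F lands on the letter C.
A perfect fourth spans 5 semitones, so F# moves to pitch class 1. On the letter C that is C#.

C#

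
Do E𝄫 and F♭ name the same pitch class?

No

Ebb is pitch class 2; Fb is pitch class 4.
The pitch classes differ (2 vs. 4), so they are not enharmonic equivalents.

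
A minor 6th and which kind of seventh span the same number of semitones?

doubly diminished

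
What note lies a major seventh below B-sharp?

B down a major seventh is C, so the target letter is C.
From B#, a major seventh is 11 semitones down: C#.

C#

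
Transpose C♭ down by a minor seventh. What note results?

C down a major seventh is Db, so the target letter is D.
From Cb, a minor seventh is 10 semitones down: Db.

Db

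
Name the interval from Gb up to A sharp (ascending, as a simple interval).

The letter names run G→A, a span of 1 letter step, so the interval is some kind of second.
Gb to A# is 4 semitones. A major second is 2, so 4 makes it doubly augmented.

doubly augmented second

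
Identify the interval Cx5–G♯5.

diminished fifth

The letter names run C→G, a span of 4 letter steps, so the interval is some kind of fifth.
C## to G# is 6 semitones. A perfect fifth is 7, so 6 makes it diminished.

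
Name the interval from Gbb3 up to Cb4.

Counting letters G–A–B–C gives a fourth.
Gbb→Cb = 6 semitones, 1 wider than the perfect fourth (5), so augmented.

augmented fourth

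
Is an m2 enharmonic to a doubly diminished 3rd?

Yes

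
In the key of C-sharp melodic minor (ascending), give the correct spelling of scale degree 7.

B#

Degree 7 takes the letter 6 steps above C, which is B.
In melodic minor (ascending), degree 7 sits 11 semitones above the tonic. C# + 11 semitones is pitch class 0, spelled on B as B#.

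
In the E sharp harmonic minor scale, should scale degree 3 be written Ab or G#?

Each scale degree takes a distinct letter name. Degree 3 of a scale on E must use the letter G.
G# and Ab are enharmonically the same pitch, but only G# uses the letter G, so it is the correct spelling here.

G#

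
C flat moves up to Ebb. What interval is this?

minor third

Counting letters C–D–E gives a third.
Cb→Ebb = 3 semitones, 1 narrower than the major third (4), so minor.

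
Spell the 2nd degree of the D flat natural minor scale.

Eb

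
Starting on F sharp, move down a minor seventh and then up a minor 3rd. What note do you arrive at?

B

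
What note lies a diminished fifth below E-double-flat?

Ab

E down a perfect fifth is A, so the target letter is A.
From Ebb, a diminished fifth is 6 semitones down: Ab.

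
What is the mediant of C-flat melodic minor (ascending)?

Ebb

Degree 3 takes the letter 2 steps above C, which is E.
In melodic minor (ascending), degree 3 sits 3 semitones above the tonic. Cb + 3 semitones is pitch class 2, spelled on E as Ebb.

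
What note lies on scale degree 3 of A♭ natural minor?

Cb

The Ab natural minor scale runs Ab Bb Cb Db Eb Fb Gb.
Degree 3 is Cb.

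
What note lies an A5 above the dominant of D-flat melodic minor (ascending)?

E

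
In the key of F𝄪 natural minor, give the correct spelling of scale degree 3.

Degree 3 takes the letter 2 steps above F, which is A.
In natural minor, degree 3 sits 3 semitones above the tonic. F## + 3 semitones is pitch class 10, spelled on A as A#.

A#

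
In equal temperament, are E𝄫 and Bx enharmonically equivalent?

No

Two spellings are enharmonically equivalent only if they share a pitch class.
Here Ebb → 2, B## → 1; 1 ≠ 2, so they are not.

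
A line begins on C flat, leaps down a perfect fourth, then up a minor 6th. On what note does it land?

A perfect fourth down from Cb is Gb (letter G, 5 semitones down).
A minor sixth up from Gb is Ebb (letter E, 8 semitones up).

Ebb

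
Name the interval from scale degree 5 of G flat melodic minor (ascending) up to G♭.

Scale degree 5 of Gb melodic minor (ascending) is Db.
Db up to Gb: letters D→G make it a fourth; 5 semitones makes it perfect.

perfect fourth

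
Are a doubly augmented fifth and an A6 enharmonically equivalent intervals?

No

A doubly augmented fifth spans 9 semitones; an augmented sixth spans 10.
The spans differ, so they are not enharmonic equivalents.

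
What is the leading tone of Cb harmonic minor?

Degree 7 takes the letter 6 steps above C, which is B.
In harmonic minor, degree 7 sits 11 semitones above the tonic. Cb + 11 semitones is pitch class 10, spelled on B as Bb.

Bb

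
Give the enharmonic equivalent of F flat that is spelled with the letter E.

Fb is pitch class 4. The letter E alone is pitch class 4.
Pitch class 4 on E needs no accidental: E.

E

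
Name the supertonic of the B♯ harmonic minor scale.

Degree 2 takes the letter 1 step above B, which is C.
In harmonic minor, degree 2 sits 2 semitones above the tonic. B# + 2 semitones is pitch class 2, spelled on C as C##.

C##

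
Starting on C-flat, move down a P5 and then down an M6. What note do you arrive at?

A perfect fifth down from Cb is Fb (letter F, 7 semitones down).
A major sixth down from Fb is Abb (letter A, 9 semitones down).

Abb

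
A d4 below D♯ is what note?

D down a perfect fourth is A, so the target letter is A.
From D#, a diminished fourth is 4 semitones down: A##.

A##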